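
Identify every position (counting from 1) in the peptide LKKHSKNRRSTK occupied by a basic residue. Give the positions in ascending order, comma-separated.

2, 3, 4, 6, 8, 9, 12

The basic amino acids are Lys (K), Arg (R), and His (H).
Matching residues: K2, K3, H4, K6, R8, R9, K12.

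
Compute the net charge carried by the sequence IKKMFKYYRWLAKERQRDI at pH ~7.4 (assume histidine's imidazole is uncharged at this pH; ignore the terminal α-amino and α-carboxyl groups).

+5

Near pH 7.4, K and R contribute +1 each, D and E contribute −1 each, and every other side chain (His included, as stated) is uncharged.
Positive (K, R): K2, K3, K6, R9, K13, R15, R17 → +7.
Negative (D, E): E14, D18 → −2.
Net charge = (+7) + (−2) = +5.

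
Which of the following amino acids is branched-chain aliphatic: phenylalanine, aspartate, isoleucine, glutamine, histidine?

The BCAAs are Val, Leu, and Ile — aliphatic side chains with a branch point.
Of the listed options, only isoleucine belongs to this group.

isoleucine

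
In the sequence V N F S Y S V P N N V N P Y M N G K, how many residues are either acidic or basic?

1

Acidic: D, E. Basic: H, K, R.
Acidic residues here: none (0).
Basic residues here: K18 (1).
The two groups share no amino acid, so total = 0 + 1 = 1.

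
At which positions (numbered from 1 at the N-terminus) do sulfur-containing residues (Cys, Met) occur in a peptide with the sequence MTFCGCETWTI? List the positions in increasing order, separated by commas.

Matching residues: M1, C4, C6.

1, 4, 6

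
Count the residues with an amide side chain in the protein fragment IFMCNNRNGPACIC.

Asparagine (N) and glutamine (Q) have uncharged amide side chains.
Matching residues: N5, N6, N8.

3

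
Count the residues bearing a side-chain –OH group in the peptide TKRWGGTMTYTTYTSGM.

9

The –OH-bearing residues are Ser, Thr (aliphatic alcohols), and Tyr (phenol).
Matching residues: T1, T7, T9, Y10, T11, T12, Y13, T14, S15.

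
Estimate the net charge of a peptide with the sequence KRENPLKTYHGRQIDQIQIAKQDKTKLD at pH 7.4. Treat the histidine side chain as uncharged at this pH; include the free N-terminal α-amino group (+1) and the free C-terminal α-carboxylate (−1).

+3

At pH ~7.4 the Lys and Arg side chains are protonated (+1), the Asp and Glu side chains are deprotonated (−1), and with His taken as neutral all other side chains carry no charge.
Positive (K, R): K1, R2, K7, R12, K21, K24, K26 → +7.
Negative (D, E): E3, D15, D23, D28 → −4.
The N-terminus (+1) and C-terminus (−1) cancel.
Net charge = (+7) + (−4) = +3.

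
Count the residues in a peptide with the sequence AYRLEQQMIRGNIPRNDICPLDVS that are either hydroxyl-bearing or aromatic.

2

Hydroxyl-bearing: S, T, Y. Aromatic: F, W, Y.
Hydroxyl-bearing residues here: Y2, S24 (2).
Aromatic residues here: Y2 (1).
Y is in both groups, so the 1 Y residue must not be double-counted.
Total = 2 + 1 − 1 = 2.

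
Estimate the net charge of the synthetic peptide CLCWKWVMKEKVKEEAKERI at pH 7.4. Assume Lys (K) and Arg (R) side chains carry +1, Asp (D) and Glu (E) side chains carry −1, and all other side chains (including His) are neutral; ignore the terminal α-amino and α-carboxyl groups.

+2

Positive (K, R): K5, K9, K11, K13, K17, R19 → +6.
Negative (D, E): E10, E14, E15, E18 → −4.
Net charge = (+6) + (−4) = +2.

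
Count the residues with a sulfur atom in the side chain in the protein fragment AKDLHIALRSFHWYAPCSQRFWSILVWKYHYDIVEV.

1

Only Cys (C) and Met (M) have a sulfur atom in the side chain.
Matching residues: C17.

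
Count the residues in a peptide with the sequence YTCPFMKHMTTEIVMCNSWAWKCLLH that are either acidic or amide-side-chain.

2

Acidic: D, E. Amide-side-chain: N, Q.
Acidic residues here: E12 (1).
Amide-side-chain residues here: N17 (1).
The two groups share no amino acid, so total = 1 + 1 = 2.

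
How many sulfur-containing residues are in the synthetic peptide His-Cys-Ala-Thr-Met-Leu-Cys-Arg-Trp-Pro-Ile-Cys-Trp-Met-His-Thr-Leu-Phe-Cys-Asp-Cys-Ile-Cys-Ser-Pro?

Only Cys (C) and Met (M) have a sulfur atom in the side chain.
Matching residues: Cys2, Met5, Cys7, Cys12, Met14, Cys19, Cys21, Cys23.

8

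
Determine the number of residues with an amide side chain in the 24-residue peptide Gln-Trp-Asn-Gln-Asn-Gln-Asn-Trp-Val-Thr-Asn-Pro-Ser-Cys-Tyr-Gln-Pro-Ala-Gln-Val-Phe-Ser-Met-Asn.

Asparagine (N) and glutamine (Q) have uncharged amide side chains.
Matching residues: Gln1, Asn3, Gln4, Asn5, Gln6, Asn7, Asn11, Gln16, Gln19, Asn24.

10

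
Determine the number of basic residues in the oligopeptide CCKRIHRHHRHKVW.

The basic amino acids are Lys (K), Arg (R), and His (H).
Matching residues: K3, R4, H6, R7, H8, H9, R10, H11, K12.

9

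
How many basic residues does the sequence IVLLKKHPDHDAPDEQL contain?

4

K, R, and H are the three residues with basic side chains (ε-amine, guanidinium, and imidazole respectively).
Matching residues: K5, K6, H7, H10.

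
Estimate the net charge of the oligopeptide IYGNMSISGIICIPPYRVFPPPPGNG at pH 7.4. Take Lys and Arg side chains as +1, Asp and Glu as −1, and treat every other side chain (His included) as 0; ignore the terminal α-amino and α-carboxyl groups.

Positive (K, R): R17 → +1.
Negative (D, E): none → −0.
Net charge = (+1) + (−0) = +1.

+1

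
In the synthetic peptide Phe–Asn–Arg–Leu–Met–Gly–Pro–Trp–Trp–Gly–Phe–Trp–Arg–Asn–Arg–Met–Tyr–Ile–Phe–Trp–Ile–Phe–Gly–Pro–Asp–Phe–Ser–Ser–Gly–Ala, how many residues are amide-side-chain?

Asparagine (N) and glutamine (Q) have uncharged amide side chains.
Matching residues: Asn2, Asn14.

2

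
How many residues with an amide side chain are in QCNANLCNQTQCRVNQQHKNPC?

10

The amide-side-chain residues are Asn (N) and Gln (Q).
Matching residues: Q1, N3, N5, N8, Q9, Q11, N15, Q16, Q17, N20.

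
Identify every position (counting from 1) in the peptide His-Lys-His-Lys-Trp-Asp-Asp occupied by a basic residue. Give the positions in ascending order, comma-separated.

Lysine (K), arginine (R), and histidine (H) have basic, nitrogen-containing side chains.
Matching residues: His1, Lys2, His3, Lys4.

1, 2, 3, 4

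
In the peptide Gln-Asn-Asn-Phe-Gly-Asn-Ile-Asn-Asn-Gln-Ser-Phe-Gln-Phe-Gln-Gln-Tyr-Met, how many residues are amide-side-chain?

The amide-side-chain residues are Asn (N) and Gln (Q).
Matching residues: Gln1, Asn2, Asn3, Asn6, Asn8, Asn9, Gln10, Gln13, Gln15, Gln16.

10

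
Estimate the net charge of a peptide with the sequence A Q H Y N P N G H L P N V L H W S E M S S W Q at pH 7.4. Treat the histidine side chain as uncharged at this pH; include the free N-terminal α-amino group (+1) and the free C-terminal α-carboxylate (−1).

Near pH 7.4, K and R contribute +1 each, D and E contribute −1 each, and every other side chain (His included, as stated) is uncharged.
Positive (K, R): none → +0.
Negative (D, E): E18 → −1.
The N-terminus (+1) and C-terminus (−1) cancel.
Net charge = (+0) + (−1) = −1.

-1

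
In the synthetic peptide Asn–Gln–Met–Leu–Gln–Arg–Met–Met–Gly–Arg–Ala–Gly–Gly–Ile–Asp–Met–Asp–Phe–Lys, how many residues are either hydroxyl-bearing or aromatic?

1

Hydroxyl-bearing: S, T, Y. Aromatic: F, W, Y.
Hydroxyl-bearing residues here: none (0).
Aromatic residues here: Phe18 (1).
(Y belongs to both groups, but none appear in this sequence.) Total = 0 + 1 = 1.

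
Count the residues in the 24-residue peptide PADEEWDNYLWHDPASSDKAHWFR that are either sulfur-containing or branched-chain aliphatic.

Sulfur-containing: C, M. Branched-chain aliphatic: I, L, V.
Sulfur-containing residues here: none (0).
Branched-chain aliphatic residues here: L10 (1).
The two groups share no amino acid, so total = 0 + 1 = 1.

1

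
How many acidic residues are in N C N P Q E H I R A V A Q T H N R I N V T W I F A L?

The acidic residues are Asp (D) and Glu (E), whose side chains end in a carboxylate group.
Matching residues: E6.

1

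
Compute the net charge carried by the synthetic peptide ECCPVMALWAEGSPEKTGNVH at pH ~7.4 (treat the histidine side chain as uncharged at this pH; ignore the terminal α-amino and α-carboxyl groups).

At pH ~7.4 the Lys and Arg side chains are protonated (+1), the Asp and Glu side chains are deprotonated (−1), and with His taken as neutral all other side chains carry no charge.
Positive (K, R): K16 → +1.
Negative (D, E): E1, E11, E15 → −3.
Net charge = (+1) + (−3) = −2.

-2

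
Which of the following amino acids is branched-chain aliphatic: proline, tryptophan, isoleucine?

Valine (V), leucine (L), and isoleucine (I) are the branched-chain amino acids.
Of the listed options, only isoleucine belongs to this group.

isoleucine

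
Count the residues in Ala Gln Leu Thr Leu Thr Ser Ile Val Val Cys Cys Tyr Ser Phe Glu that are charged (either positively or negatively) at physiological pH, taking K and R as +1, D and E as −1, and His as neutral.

1

Charged side chains at pH ~7.4: K, R (positive); D, E (negative).
Matching residues: Glu16.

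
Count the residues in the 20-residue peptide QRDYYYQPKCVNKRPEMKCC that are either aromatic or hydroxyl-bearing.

3

Aromatic: F, W, Y. Hydroxyl-bearing: S, T, Y.
Aromatic residues here: Y4, Y5, Y6 (3).
Hydroxyl-bearing residues here: Y4, Y5, Y6 (3).
Y is in both groups, so the 3 Y residues must not be double-counted.
Total = 3 + 3 − 3 = 3.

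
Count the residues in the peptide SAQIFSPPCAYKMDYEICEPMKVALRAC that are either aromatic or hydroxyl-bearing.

Aromatic: F, W, Y. Hydroxyl-bearing: S, T, Y.
Aromatic residues here: F5, Y11, Y15 (3).
Hydroxyl-bearing residues here: S1, S6, Y11, Y15 (4).
Y is in both groups, so the 2 Y residues must not be double-counted.
Total = 3 + 4 − 2 = 5.

5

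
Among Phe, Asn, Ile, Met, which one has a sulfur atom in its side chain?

Only Cys (C) and Met (M) have a sulfur atom in the side chain.
Of the listed options, only Met belongs to this group.

Met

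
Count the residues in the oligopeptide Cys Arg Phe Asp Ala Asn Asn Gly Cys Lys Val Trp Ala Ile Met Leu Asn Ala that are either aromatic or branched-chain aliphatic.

Aromatic: F, W, Y. Branched-chain aliphatic: I, L, V.
Aromatic residues here: Phe3, Trp12 (2).
Branched-chain aliphatic residues here: Val11, Ile14, Leu16 (3).
The two groups share no amino acid, so total = 2 + 3 = 5.

5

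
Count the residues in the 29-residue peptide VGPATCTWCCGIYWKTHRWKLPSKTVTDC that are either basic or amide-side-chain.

Basic: H, K, R. Amide-side-chain: N, Q.
Basic residues here: K15, H17, R18, K20, K24 (5).
Amide-side-chain residues here: none (0).
The two groups share no amino acid, so total = 5 + 0 = 5.

5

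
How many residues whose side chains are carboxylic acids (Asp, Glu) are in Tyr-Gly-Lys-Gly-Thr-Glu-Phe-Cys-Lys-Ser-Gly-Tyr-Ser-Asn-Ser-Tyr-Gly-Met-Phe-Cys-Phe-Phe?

1

Matching residues: Glu6.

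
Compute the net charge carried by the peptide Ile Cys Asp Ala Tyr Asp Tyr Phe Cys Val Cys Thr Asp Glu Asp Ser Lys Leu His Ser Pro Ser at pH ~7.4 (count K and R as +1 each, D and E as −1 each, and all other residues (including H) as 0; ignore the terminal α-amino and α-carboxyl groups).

-4

Positive (K, R): Lys17 → +1.
Negative (D, E): Asp3, Asp6, Asp13, Glu14, Asp15 → −5.
Net charge = (+1) + (−5) = −4.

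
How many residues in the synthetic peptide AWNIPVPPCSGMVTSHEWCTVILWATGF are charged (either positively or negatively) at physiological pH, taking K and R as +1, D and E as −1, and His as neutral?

Charged side chains at pH ~7.4: K, R (positive); D, E (negative).
Matching residues: E17.

1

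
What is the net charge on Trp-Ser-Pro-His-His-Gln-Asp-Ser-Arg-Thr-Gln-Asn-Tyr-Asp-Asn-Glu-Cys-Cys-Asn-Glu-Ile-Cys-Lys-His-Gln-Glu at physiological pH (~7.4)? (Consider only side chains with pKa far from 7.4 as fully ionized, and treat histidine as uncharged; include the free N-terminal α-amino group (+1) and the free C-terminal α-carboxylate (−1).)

The side chains ionized at physiological pH are Lys/Arg (+1) and Asp/Glu (−1); with His treated as neutral, nothing else contributes.
Positive (K, R): Arg9, Lys23 → +2.
Negative (D, E): Asp7, Asp14, Glu16, Glu20, Glu26 → −5.
The N-terminus (+1) and C-terminus (−1) cancel.
Net charge = (+2) + (−5) = −3.

-3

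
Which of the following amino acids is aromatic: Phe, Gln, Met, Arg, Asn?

Phe

F, W, and Y each carry an aromatic ring on the side chain.
Of the listed options, only Phe belongs to this group.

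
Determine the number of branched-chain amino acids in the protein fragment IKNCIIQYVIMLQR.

V, L, and I make up the branched-chain aliphatic group.
Matching residues: I1, I5, I6, V9, I10, L12.

6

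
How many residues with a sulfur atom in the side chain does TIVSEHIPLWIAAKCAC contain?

Cysteine (C, thiol) and methionine (M, thioether) are the two sulfur-containing amino acids.
Matching residues: C15, C17.

2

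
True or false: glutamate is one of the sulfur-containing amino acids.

Only Cys (C) and Met (M) have a sulfur atom in the side chain.
Glutamate is not in this group.

False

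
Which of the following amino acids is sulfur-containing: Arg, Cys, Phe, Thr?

Cys

The sulfur-bearing residues are cysteine (–SH) and methionine (–S–CH₃).
Of the listed options, only Cys belongs to this group.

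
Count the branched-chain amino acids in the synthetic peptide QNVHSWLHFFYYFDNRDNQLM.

3

The BCAAs are Val, Leu, and Ile — aliphatic side chains with a branch point.
Matching residues: V3, L7, L20.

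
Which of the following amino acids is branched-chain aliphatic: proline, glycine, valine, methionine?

valine

Valine (V), leucine (L), and isoleucine (I) are the branched-chain amino acids.
Of the listed options, only valine belongs to this group.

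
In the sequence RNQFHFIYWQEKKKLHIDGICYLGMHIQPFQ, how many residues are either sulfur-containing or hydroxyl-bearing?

4

Sulfur-containing: C, M. Hydroxyl-bearing: S, T, Y.
Sulfur-containing residues here: C21, M25 (2).
Hydroxyl-bearing residues here: Y8, Y22 (2).
The two groups share no amino acid, so total = 2 + 2 = 4.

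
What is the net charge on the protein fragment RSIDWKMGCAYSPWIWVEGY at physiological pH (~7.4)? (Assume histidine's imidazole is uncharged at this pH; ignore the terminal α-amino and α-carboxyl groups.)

The side chains ionized at physiological pH are Lys/Arg (+1) and Asp/Glu (−1); with His treated as neutral, nothing else contributes.
Positive (K, R): R1, K6 → +2.
Negative (D, E): D4, E18 → −2.
Net charge = (+2) + (−2) = 0.

0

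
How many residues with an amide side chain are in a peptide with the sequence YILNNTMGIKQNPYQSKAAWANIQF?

7

Asparagine (N) and glutamine (Q) have uncharged amide side chains.
Matching residues: N4, N5, Q11, N12, Q15, N22, Q24.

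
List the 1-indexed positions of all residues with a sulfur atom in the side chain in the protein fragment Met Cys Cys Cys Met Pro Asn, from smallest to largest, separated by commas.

The sulfur-bearing residues are cysteine (–SH) and methionine (–S–CH₃).
Matching residues: Met1, Cys2, Cys3, Cys4, Met5.

1, 2, 3, 4, 5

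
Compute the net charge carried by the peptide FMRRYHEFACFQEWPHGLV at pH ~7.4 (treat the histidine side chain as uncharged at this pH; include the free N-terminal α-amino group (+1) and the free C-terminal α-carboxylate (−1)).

At pH ~7.4 the Lys and Arg side chains are protonated (+1), the Asp and Glu side chains are deprotonated (−1), and with His taken as neutral all other side chains carry no charge.
Positive (K, R): R3, R4 → +2.
Negative (D, E): E7, E13 → −2.
The N-terminus (+1) and C-terminus (−1) cancel.
Net charge = (+2) + (−2) = 0.

0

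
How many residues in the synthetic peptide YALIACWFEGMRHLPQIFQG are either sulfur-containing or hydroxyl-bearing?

3

Sulfur-containing: C, M. Hydroxyl-bearing: S, T, Y.
Sulfur-containing residues here: C6, M11 (2).
Hydroxyl-bearing residues here: Y1 (1).
The two groups share no amino acid, so total = 2 + 1 = 3.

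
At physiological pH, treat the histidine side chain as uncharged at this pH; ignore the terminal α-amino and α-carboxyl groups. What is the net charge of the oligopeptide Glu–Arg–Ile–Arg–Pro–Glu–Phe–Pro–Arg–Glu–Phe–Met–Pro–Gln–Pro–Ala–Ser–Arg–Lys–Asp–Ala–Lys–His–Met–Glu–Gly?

+1

The side chains ionized at physiological pH are Lys/Arg (+1) and Asp/Glu (−1); with His treated as neutral, nothing else contributes.
Positive (K, R): Arg2, Arg4, Arg9, Arg18, Lys19, Lys22 → +6.
Negative (D, E): Glu1, Glu6, Glu10, Asp20, Glu25 → −5.
Net charge = (+6) + (−5) = +1.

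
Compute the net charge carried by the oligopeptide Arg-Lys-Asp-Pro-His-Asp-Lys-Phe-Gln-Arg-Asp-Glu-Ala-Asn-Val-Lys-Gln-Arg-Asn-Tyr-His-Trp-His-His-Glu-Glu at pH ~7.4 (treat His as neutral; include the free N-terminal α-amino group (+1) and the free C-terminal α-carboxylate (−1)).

0

The side chains ionized at physiological pH are Lys/Arg (+1) and Asp/Glu (−1); with His treated as neutral, nothing else contributes.
Positive (K, R): Arg1, Lys2, Lys7, Arg10, Lys16, Arg18 → +6.
Negative (D, E): Asp3, Asp6, Asp11, Glu12, Glu25, Glu26 → −6.
The N-terminus (+1) and C-terminus (−1) cancel.
Net charge = (+6) + (−6) = 0.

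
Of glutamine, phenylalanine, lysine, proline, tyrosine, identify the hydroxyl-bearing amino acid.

tyrosine

S, T, and Y are the three residues with a side-chain hydroxyl.
Of the listed options, only tyrosine belongs to this group.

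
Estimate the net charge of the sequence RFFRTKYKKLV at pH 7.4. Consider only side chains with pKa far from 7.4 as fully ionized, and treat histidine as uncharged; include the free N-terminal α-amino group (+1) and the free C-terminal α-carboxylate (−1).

+5

At pH ~7.4 the Lys and Arg side chains are protonated (+1), the Asp and Glu side chains are deprotonated (−1), and with His taken as neutral all other side chains carry no charge.
Positive (K, R): R1, R4, K6, K8, K9 → +5.
Negative (D, E): none → −0.
The N-terminus (+1) and C-terminus (−1) cancel.
Net charge = (+5) + (−0) = +5.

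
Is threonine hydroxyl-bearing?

S, T, and Y are the three residues with a side-chain hydroxyl.
Threonine is in this group.

Yes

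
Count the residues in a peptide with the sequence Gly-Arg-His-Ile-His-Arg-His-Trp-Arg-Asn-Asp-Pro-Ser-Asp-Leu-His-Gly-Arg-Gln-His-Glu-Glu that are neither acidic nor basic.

Acidic: D, E. Basic: K, R, H. All other residues are neither.
Matching residues: Gly1, Ile4, Trp8, Asn10, Pro12, Ser13, Leu15, Gly17, Gln19.

9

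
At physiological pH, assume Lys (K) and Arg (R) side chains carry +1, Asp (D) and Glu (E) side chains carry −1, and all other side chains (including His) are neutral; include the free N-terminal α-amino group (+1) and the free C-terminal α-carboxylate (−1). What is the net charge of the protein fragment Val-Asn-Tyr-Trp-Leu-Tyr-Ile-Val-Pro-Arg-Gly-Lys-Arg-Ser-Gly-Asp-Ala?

Positive (K, R): Arg10, Lys12, Arg13 → +3.
Negative (D, E): Asp16 → −1.
The N-terminus (+1) and C-terminus (−1) cancel.
Net charge = (+3) + (−1) = +2.

+2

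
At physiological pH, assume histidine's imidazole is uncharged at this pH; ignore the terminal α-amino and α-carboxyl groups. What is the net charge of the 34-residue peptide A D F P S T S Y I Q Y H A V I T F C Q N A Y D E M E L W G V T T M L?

-4

The side chains ionized at physiological pH are Lys/Arg (+1) and Asp/Glu (−1); with His treated as neutral, nothing else contributes.
Positive (K, R): none → +0.
Negative (D, E): D2, D23, E24, E26 → −4.
Net charge = (+0) + (−4) = −4.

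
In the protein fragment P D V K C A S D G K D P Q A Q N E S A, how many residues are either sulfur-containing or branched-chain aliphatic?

Sulfur-containing: C, M. Branched-chain aliphatic: I, L, V.
Sulfur-containing residues here: C5 (1).
Branched-chain aliphatic residues here: V3 (1).
The two groups share no amino acid, so total = 1 + 1 = 2.

2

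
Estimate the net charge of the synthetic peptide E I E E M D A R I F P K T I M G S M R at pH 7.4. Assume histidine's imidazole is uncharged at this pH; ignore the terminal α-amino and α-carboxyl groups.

-1

Near pH 7.4, K and R contribute +1 each, D and E contribute −1 each, and every other side chain (His included, as stated) is uncharged.
Positive (K, R): R8, K12, R19 → +3.
Negative (D, E): E1, E3, E4, D6 → −4.
Net charge = (+3) + (−4) = −1.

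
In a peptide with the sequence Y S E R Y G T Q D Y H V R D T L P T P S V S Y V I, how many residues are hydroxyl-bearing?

Serine (S), threonine (T), and tyrosine (Y) each carry a hydroxyl group on the side chain.
Matching residues: Y1, S2, Y5, T7, Y10, T15, T18, S20, S22, Y23.

10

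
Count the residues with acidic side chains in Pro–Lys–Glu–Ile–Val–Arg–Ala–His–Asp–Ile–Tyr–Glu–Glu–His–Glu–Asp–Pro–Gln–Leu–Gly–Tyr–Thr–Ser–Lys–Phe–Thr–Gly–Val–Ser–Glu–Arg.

7

The acidic residues are Asp (D) and Glu (E), whose side chains end in a carboxylate group.
Matching residues: Glu3, Asp9, Glu12, Glu13, Glu15, Asp16, Glu30.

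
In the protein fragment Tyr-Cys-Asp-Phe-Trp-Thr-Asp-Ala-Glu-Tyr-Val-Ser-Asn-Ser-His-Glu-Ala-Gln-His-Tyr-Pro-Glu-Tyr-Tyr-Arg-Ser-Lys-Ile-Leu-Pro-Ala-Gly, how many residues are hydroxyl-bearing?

9

The –OH-bearing residues are Ser, Thr (aliphatic alcohols), and Tyr (phenol).
Matching residues: Tyr1, Thr6, Tyr10, Ser12, Ser14, Tyr20, Tyr23, Tyr24, Ser26.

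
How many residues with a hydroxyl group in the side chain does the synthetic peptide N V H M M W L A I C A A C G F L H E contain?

0

S, T, and Y are the three residues with a side-chain hydroxyl.
None of the 18 residues belong to this group.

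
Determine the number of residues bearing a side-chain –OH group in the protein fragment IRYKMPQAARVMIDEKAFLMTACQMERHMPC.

2

The –OH-bearing residues are Ser, Thr (aliphatic alcohols), and Tyr (phenol).
Matching residues: Y3, T21.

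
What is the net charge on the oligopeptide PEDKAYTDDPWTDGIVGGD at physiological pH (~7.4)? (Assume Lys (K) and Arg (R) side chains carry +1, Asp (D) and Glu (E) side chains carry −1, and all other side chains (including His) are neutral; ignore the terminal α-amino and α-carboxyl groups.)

Positive (K, R): K4 → +1.
Negative (D, E): E2, D3, D8, D9, D13, D19 → −6.
Net charge = (+1) + (−6) = −5.

-5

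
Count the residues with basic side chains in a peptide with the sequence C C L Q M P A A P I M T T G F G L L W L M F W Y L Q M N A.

0

K, R, and H are the three residues with basic side chains (ε-amine, guanidinium, and imidazole respectively).
None of the 29 residues belong to this group.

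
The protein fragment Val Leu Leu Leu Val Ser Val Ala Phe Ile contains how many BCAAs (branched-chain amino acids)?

7

The BCAAs are Val, Leu, and Ile — aliphatic side chains with a branch point.
Matching residues: Val1, Leu2, Leu3, Leu4, Val5, Val7, Ile10.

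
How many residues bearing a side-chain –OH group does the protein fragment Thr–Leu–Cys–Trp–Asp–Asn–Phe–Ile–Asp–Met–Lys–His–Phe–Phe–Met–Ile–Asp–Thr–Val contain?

2

Serine (S), threonine (T), and tyrosine (Y) each carry a hydroxyl group on the side chain.
Matching residues: Thr1, Thr18.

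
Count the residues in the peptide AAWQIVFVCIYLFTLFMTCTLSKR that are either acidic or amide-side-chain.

Acidic: D, E. Amide-side-chain: N, Q.
Acidic residues here: none (0).
Amide-side-chain residues here: Q4 (1).
The two groups share no amino acid, so total = 0 + 1 = 1.

1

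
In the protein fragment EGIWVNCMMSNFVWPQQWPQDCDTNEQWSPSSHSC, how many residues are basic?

1

Lysine (K), arginine (R), and histidine (H) have basic, nitrogen-containing side chains.
Matching residues: H33.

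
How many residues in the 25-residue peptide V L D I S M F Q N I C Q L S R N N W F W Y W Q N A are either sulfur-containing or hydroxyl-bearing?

Sulfur-containing: C, M. Hydroxyl-bearing: S, T, Y.
Sulfur-containing residues here: M6, C11 (2).
Hydroxyl-bearing residues here: S5, S14, Y21 (3).
The two groups share no amino acid, so total = 2 + 3 = 5.

5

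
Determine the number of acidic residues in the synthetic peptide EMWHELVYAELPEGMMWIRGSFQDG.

Aspartate (D) and glutamate (E) have carboxylic-acid side chains and are the acidic amino acids.
Matching residues: E1, E5, E10, E13, D24.

5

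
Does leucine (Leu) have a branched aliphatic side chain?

Yes

Valine (V), leucine (L), and isoleucine (I) are the branched-chain amino acids.
Leucine is in this group.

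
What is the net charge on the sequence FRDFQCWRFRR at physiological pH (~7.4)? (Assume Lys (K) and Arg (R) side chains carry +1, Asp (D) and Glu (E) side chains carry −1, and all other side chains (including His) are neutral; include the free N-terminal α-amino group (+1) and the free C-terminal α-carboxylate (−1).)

Positive (K, R): R2, R8, R10, R11 → +4.
Negative (D, E): D3 → −1.
The N-terminus (+1) and C-terminus (−1) cancel.
Net charge = (+4) + (−1) = +3.

+3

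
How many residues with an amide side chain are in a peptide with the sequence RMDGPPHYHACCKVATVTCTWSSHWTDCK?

0

The amide-side-chain residues are Asn (N) and Gln (Q).
None of the 29 residues belong to this group.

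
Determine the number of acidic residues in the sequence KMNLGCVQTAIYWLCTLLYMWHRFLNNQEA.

Aspartate (D) and glutamate (E) have carboxylic-acid side chains and are the acidic amino acids.
Matching residues: E29.

1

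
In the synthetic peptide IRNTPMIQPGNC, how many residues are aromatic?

0

The aromatic amino acids are Phe (F, benzyl), Trp (W, indole), and Tyr (Y, phenol).
None of the 12 residues belong to this group.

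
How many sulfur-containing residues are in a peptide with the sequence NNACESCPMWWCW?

Cysteine (C, thiol) and methionine (M, thioether) are the two sulfur-containing amino acids.
Matching residues: C4, C7, M9, C12.

4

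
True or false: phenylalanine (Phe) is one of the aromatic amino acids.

True

The aromatic amino acids are Phe (F, benzyl), Trp (W, indole), and Tyr (Y, phenol).
Phenylalanine is in this group.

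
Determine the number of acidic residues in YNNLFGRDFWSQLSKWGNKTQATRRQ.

1

Only D (aspartate) and E (glutamate) carry a side-chain carboxylic acid.
Matching residues: D8.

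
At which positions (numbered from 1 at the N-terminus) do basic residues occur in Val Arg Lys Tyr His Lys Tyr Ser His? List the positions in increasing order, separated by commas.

2, 3, 5, 6, 9

The basic amino acids are Lys (K), Arg (R), and His (H).
Matching residues: Arg2, Lys3, His5, Lys6, His9.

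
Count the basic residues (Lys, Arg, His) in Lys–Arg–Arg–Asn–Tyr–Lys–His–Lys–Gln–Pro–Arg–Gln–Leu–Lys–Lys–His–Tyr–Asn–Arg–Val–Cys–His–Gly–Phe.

Matching residues: Lys1, Arg2, Arg3, Lys6, His7, Lys8, Arg11, Lys14, Lys15, His16, Arg19, His22.

12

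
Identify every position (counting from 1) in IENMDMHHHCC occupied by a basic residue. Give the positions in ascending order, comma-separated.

7, 8, 9

Lysine (K), arginine (R), and histidine (H) have basic, nitrogen-containing side chains.
Matching residues: H7, H8, H9.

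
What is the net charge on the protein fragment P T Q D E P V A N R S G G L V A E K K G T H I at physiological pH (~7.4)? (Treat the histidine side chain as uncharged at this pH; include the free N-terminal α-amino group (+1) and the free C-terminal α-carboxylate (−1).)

At pH ~7.4 the Lys and Arg side chains are protonated (+1), the Asp and Glu side chains are deprotonated (−1), and with His taken as neutral all other side chains carry no charge.
Positive (K, R): R10, K18, K19 → +3.
Negative (D, E): D4, E5, E17 → −3.
The N-terminus (+1) and C-terminus (−1) cancel.
Net charge = (+3) + (−3) = 0.

0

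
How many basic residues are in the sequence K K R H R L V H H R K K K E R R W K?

14

K, R, and H are the three residues with basic side chains (ε-amine, guanidinium, and imidazole respectively).
Matching residues: K1, K2, R3, H4, R5, H8, H9, R10, K11, K12, K13, R15, R16, K18.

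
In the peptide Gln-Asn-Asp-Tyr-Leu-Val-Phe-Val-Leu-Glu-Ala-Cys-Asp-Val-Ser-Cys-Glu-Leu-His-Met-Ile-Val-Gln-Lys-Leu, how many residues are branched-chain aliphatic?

9

V, L, and I make up the branched-chain aliphatic group.
Matching residues: Leu5, Val6, Val8, Leu9, Val14, Leu18, Ile21, Val22, Leu25.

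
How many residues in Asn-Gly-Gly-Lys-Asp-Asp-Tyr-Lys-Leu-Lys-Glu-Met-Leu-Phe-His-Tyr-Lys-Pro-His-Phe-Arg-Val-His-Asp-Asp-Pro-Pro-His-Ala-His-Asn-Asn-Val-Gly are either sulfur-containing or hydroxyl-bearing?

3

Sulfur-containing: C, M. Hydroxyl-bearing: S, T, Y.
Sulfur-containing residues here: Met12 (1).
Hydroxyl-bearing residues here: Tyr7, Tyr16 (2).
The two groups share no amino acid, so total = 1 + 2 = 3.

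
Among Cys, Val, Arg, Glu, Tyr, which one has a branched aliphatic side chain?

Valine (V), leucine (L), and isoleucine (I) are the branched-chain amino acids.
Of the listed options, only Val belongs to this group.

Val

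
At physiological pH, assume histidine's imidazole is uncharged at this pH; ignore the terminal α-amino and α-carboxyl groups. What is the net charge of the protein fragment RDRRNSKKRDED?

+2

At pH ~7.4 the Lys and Arg side chains are protonated (+1), the Asp and Glu side chains are deprotonated (−1), and with His taken as neutral all other side chains carry no charge.
Positive (K, R): R1, R3, R4, K7, K8, R9 → +6.
Negative (D, E): D2, D10, E11, D12 → −4.
Net charge = (+6) + (−4) = +2.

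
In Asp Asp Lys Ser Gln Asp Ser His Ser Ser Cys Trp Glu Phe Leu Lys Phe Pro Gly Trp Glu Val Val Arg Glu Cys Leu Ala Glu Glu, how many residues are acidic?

8

The acidic residues are Asp (D) and Glu (E), whose side chains end in a carboxylate group.
Matching residues: Asp1, Asp2, Asp6, Glu13, Glu21, Glu25, Glu29, Glu30.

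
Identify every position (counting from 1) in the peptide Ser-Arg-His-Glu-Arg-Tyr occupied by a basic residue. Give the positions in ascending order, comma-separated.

The basic amino acids are Lys (K), Arg (R), and His (H).
Matching residues: Arg2, His3, Arg5.

2, 3, 5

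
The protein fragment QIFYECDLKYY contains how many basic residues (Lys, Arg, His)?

1

Matching residues: K9.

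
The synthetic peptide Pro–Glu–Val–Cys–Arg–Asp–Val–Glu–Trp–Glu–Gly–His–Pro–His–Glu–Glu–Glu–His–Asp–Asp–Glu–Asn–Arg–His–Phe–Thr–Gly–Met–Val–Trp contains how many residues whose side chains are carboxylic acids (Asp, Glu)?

10

Matching residues: Glu2, Asp6, Glu8, Glu10, Glu15, Glu16, Glu17, Asp19, Asp20, Glu21.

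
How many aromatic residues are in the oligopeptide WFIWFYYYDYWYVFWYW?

F, W, and Y each carry an aromatic ring on the side chain.
Matching residues: W1, F2, W4, F5, Y6, Y7, Y8, Y10, W11, Y12, F14, W15, Y16, W17.

14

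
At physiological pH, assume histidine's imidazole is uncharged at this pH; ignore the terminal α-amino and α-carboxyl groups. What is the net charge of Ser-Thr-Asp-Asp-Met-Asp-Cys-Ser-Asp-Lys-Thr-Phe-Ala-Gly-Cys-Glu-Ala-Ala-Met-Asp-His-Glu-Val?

The side chains ionized at physiological pH are Lys/Arg (+1) and Asp/Glu (−1); with His treated as neutral, nothing else contributes.
Positive (K, R): Lys10 → +1.
Negative (D, E): Asp3, Asp4, Asp6, Asp9, Glu16, Asp20, Glu22 → −7.
Net charge = (+1) + (−7) = −6.

-6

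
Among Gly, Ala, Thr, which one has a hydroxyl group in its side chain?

Thr

The –OH-bearing residues are Ser, Thr (aliphatic alcohols), and Tyr (phenol).
Of the listed options, only Thr belongs to this group.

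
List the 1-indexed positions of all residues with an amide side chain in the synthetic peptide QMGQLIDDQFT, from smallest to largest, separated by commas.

Only N (asparagine) and Q (glutamine) carry a side-chain carboxamide.
Matching residues: Q1, Q4, Q9.

1, 4, 9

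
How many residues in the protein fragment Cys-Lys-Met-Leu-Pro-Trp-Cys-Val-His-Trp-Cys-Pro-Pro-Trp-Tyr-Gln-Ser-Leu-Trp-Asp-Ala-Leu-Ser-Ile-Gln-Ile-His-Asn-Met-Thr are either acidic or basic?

4

Acidic: D, E. Basic: H, K, R.
Acidic residues here: Asp20 (1).
Basic residues here: Lys2, His9, His27 (3).
The two groups share no amino acid, so total = 1 + 3 = 4.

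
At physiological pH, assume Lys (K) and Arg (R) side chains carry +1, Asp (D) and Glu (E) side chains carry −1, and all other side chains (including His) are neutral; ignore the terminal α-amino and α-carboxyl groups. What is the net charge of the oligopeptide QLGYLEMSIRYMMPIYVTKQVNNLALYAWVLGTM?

Positive (K, R): R10, K19 → +2.
Negative (D, E): E6 → −1.
Net charge = (+2) + (−1) = +1.

+1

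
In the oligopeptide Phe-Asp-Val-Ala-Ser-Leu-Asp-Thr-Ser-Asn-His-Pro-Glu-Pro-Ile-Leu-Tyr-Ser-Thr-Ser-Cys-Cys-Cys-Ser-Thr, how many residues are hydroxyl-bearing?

9

The –OH-bearing residues are Ser, Thr (aliphatic alcohols), and Tyr (phenol).
Matching residues: Ser5, Thr8, Ser9, Tyr17, Ser18, Thr19, Ser20, Ser24, Thr25.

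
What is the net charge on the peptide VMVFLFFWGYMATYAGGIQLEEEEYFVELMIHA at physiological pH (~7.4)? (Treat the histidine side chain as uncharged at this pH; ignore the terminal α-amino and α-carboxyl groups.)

The side chains ionized at physiological pH are Lys/Arg (+1) and Asp/Glu (−1); with His treated as neutral, nothing else contributes.
Positive (K, R): none → +0.
Negative (D, E): E21, E22, E23, E24, E28 → −5.
Net charge = (+0) + (−5) = −5.

-5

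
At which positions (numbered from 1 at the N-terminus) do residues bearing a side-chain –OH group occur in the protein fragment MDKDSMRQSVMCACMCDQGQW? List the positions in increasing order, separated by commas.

The –OH-bearing residues are Ser, Thr (aliphatic alcohols), and Tyr (phenol).
Matching residues: S5, S9.

5, 9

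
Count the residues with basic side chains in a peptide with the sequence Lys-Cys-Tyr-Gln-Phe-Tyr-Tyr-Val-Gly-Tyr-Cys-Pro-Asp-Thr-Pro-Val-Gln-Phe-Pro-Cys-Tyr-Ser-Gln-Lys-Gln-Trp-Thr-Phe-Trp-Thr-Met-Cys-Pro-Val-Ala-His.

Lysine (K), arginine (R), and histidine (H) have basic, nitrogen-containing side chains.
Matching residues: Lys1, Lys24, His36.

3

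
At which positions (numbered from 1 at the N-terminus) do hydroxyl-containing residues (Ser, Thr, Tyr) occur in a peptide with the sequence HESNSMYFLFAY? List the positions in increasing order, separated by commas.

3, 5, 7, 12

Matching residues: S3, S5, Y7, Y12.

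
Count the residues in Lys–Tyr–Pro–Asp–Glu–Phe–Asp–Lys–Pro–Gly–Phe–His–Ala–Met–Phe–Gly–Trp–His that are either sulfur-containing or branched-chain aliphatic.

Sulfur-containing: C, M. Branched-chain aliphatic: I, L, V.
Sulfur-containing residues here: Met14 (1).
Branched-chain aliphatic residues here: none (0).
The two groups share no amino acid, so total = 1 + 0 = 1.

1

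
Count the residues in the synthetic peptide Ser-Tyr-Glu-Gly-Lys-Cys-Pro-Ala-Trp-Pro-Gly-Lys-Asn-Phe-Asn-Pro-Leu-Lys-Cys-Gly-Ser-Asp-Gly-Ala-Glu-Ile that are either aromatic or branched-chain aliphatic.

Aromatic: F, W, Y. Branched-chain aliphatic: I, L, V.
Aromatic residues here: Tyr2, Trp9, Phe14 (3).
Branched-chain aliphatic residues here: Leu17, Ile26 (2).
The two groups share no amino acid, so total = 3 + 2 = 5.

5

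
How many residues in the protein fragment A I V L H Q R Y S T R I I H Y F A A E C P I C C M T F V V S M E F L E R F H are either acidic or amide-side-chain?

Acidic: D, E. Amide-side-chain: N, Q.
Acidic residues here: E19, E32, E35 (3).
Amide-side-chain residues here: Q6 (1).
The two groups share no amino acid, so total = 3 + 1 = 4.

4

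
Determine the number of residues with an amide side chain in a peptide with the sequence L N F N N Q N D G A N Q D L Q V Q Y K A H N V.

The amide-side-chain residues are Asn (N) and Gln (Q).
Matching residues: N2, N4, N5, Q6, N7, N11, Q12, Q15, Q17, N22.

10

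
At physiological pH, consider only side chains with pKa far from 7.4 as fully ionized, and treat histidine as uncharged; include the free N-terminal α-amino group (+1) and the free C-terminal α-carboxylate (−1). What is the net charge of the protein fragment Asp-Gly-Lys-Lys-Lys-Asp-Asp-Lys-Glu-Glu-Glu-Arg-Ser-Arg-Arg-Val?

Near pH 7.4, K and R contribute +1 each, D and E contribute −1 each, and every other side chain (His included, as stated) is uncharged.
Positive (K, R): Lys3, Lys4, Lys5, Lys8, Arg12, Arg14, Arg15 → +7.
Negative (D, E): Asp1, Asp6, Asp7, Glu9, Glu10, Glu11 → −6.
The N-terminus (+1) and C-terminus (−1) cancel.
Net charge = (+7) + (−6) = +1.

+1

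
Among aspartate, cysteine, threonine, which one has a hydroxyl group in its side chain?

threonine

S, T, and Y are the three residues with a side-chain hydroxyl.
Of the listed options, only threonine belongs to this group.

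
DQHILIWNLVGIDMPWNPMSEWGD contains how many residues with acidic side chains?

Aspartate (D) and glutamate (E) have carboxylic-acid side chains and are the acidic amino acids.
Matching residues: D1, D13, E21, D24.

4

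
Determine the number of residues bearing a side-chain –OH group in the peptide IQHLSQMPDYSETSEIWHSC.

The –OH-bearing residues are Ser, Thr (aliphatic alcohols), and Tyr (phenol).
Matching residues: S5, Y10, S11, T13, S14, S19.

6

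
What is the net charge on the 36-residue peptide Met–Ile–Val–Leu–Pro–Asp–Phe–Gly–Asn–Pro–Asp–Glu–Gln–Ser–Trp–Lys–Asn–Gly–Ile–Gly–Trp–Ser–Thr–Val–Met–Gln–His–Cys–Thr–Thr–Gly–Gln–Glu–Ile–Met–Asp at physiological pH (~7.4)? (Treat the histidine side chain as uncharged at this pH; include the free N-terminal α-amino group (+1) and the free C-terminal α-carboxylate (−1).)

-4

The side chains ionized at physiological pH are Lys/Arg (+1) and Asp/Glu (−1); with His treated as neutral, nothing else contributes.
Positive (K, R): Lys16 → +1.
Negative (D, E): Asp6, Asp11, Glu12, Glu33, Asp36 → −5.
The N-terminus (+1) and C-terminus (−1) cancel.
Net charge = (+1) + (−5) = −4.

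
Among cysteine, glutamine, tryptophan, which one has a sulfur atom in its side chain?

Cysteine (C, thiol) and methionine (M, thioether) are the two sulfur-containing amino acids.
Of the listed options, only cysteine belongs to this group.

cysteine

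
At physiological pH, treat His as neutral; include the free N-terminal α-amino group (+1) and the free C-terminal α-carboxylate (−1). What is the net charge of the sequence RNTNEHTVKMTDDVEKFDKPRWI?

The side chains ionized at physiological pH are Lys/Arg (+1) and Asp/Glu (−1); with His treated as neutral, nothing else contributes.
Positive (K, R): R1, K9, K16, K19, R21 → +5.
Negative (D, E): E5, D12, D13, E15, D18 → −5.
The N-terminus (+1) and C-terminus (−1) cancel.
Net charge = (+5) + (−5) = 0.

0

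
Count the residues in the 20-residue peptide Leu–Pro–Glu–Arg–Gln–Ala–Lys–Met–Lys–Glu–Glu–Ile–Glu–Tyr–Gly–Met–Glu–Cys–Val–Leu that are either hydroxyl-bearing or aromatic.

1

Hydroxyl-bearing: S, T, Y. Aromatic: F, W, Y.
Hydroxyl-bearing residues here: Tyr14 (1).
Aromatic residues here: Tyr14 (1).
Y is in both groups, so the 1 Y residue must not be double-counted.
Total = 1 + 1 − 1 = 1.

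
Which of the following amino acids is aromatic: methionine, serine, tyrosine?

tyrosine

Phenylalanine (F), tryptophan (W), and tyrosine (Y) have aromatic ring side chains.
Of the listed options, only tyrosine belongs to this group.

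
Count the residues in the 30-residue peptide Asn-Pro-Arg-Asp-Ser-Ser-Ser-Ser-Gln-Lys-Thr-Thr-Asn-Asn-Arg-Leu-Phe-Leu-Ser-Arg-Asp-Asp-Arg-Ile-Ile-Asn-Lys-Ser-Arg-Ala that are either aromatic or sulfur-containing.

Aromatic: F, W, Y. Sulfur-containing: C, M.
Aromatic residues here: Phe17 (1).
Sulfur-containing residues here: none (0).
The two groups share no amino acid, so total = 1 + 0 = 1.

1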